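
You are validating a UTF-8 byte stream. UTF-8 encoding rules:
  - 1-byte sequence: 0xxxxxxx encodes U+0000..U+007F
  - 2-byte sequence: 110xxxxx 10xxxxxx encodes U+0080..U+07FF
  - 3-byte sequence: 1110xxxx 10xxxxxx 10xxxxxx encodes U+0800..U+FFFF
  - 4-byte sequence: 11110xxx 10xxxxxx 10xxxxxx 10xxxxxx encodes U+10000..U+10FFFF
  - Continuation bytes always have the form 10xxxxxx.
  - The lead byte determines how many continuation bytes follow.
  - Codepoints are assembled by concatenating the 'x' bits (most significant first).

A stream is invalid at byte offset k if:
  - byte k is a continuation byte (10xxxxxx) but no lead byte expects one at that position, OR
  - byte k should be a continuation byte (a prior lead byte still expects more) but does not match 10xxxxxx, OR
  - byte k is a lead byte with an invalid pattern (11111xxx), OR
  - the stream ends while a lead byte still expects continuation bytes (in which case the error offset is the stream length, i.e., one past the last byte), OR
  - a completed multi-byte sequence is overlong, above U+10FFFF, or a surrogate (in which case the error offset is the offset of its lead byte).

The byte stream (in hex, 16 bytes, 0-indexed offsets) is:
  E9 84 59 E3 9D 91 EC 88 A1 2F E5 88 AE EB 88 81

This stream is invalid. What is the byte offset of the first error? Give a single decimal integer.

Byte[0]=E9: 3-byte lead, need 2 cont bytes. acc=0x9
Byte[1]=84: continuation. acc=(acc<<6)|0x04=0x244
Byte[2]=59: expected 10xxxxxx continuation. INVALID

Answer: 2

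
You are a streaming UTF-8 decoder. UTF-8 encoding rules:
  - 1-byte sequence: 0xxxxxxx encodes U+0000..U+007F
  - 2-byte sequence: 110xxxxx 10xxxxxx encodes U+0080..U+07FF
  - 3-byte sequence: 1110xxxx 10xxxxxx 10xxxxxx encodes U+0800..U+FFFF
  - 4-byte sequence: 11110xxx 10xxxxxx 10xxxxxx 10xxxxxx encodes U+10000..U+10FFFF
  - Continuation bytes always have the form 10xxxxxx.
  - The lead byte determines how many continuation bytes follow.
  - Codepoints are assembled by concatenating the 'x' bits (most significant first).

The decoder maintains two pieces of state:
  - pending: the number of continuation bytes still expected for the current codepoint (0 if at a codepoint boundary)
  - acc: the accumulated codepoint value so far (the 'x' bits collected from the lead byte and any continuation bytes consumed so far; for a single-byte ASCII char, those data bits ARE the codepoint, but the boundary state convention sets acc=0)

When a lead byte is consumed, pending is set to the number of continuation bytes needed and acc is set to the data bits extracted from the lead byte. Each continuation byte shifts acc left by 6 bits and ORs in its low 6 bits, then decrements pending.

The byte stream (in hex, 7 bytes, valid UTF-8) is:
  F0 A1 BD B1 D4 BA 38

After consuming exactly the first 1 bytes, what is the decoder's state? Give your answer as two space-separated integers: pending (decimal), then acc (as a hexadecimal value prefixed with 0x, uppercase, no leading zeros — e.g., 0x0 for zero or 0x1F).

Byte[0]=F0: 4-byte lead. pending=3, acc=0x0

Answer: 3 0x0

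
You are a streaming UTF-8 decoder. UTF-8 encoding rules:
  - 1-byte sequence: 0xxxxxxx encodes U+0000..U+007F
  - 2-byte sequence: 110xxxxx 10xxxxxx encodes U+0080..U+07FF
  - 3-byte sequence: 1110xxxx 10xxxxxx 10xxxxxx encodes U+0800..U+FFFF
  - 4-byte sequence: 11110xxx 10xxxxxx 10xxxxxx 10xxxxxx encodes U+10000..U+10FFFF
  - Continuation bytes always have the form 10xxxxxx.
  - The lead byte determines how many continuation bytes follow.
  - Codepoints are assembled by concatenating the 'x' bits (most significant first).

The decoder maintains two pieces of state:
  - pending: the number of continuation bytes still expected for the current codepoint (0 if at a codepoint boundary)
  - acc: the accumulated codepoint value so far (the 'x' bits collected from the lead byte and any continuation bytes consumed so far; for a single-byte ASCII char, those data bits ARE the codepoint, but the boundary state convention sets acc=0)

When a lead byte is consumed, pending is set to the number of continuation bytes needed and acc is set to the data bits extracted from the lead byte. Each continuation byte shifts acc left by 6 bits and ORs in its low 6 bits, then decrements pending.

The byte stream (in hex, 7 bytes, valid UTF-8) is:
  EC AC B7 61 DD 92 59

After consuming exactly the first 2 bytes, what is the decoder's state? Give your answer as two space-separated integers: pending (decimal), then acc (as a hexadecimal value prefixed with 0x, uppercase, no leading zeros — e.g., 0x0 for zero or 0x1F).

Byte[0]=EC: 3-byte lead. pending=2, acc=0xC
Byte[1]=AC: continuation. acc=(acc<<6)|0x2C=0x32C, pending=1

Answer: 1 0x32C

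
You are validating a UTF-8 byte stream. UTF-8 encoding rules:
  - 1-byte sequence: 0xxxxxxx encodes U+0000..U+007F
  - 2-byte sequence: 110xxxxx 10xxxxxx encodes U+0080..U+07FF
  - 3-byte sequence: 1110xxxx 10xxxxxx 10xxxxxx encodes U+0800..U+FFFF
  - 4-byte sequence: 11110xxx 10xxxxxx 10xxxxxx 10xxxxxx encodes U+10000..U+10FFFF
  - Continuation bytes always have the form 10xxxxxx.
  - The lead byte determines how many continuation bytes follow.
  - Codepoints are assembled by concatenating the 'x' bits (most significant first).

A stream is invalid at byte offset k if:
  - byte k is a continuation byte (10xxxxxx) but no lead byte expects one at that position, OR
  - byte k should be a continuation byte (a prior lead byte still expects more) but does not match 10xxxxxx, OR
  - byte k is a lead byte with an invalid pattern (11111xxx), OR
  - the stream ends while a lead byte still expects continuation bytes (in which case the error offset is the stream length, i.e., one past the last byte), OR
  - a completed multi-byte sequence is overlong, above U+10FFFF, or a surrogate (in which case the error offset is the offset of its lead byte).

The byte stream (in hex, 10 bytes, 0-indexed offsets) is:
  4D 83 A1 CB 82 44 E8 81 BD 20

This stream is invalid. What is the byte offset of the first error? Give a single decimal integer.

Answer: 1

Derivation:
Byte[0]=4D: 1-byte ASCII. cp=U+004D
Byte[1]=83: INVALID lead byte (not 0xxx/110x/1110/11110)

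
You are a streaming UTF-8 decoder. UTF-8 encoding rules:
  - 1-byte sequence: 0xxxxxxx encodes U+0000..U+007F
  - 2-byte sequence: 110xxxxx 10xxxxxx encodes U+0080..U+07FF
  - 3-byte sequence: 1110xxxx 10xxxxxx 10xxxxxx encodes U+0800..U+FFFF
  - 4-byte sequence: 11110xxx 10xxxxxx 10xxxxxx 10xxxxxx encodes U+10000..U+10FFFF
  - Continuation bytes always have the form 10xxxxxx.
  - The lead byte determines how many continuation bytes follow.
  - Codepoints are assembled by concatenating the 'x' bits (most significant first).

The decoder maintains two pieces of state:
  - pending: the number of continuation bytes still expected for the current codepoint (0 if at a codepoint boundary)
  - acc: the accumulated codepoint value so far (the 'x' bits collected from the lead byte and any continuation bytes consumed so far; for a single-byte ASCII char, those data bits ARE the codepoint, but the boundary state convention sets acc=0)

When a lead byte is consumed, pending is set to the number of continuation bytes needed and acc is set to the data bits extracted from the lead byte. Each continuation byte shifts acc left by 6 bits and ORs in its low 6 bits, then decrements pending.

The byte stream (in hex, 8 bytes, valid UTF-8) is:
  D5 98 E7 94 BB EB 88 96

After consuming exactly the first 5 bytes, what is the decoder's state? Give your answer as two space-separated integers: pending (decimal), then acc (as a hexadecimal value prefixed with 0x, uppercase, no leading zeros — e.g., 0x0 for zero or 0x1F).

Byte[0]=D5: 2-byte lead. pending=1, acc=0x15
Byte[1]=98: continuation. acc=(acc<<6)|0x18=0x558, pending=0
Byte[2]=E7: 3-byte lead. pending=2, acc=0x7
Byte[3]=94: continuation. acc=(acc<<6)|0x14=0x1D4, pending=1
Byte[4]=BB: continuation. acc=(acc<<6)|0x3B=0x753B, pending=0

Answer: 0 0x753B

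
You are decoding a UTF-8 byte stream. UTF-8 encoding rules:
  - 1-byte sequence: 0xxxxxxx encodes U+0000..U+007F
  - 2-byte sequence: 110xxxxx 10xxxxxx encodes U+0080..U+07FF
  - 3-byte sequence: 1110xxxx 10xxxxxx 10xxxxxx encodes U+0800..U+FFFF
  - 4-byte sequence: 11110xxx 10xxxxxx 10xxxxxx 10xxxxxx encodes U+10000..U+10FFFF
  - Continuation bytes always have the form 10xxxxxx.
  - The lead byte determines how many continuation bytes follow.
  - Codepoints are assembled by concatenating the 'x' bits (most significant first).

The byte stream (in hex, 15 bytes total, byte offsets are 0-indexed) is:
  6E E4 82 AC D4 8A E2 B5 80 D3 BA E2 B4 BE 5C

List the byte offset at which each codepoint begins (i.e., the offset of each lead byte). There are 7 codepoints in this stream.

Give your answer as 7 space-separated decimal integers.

Byte[0]=6E: 1-byte ASCII. cp=U+006E
Byte[1]=E4: 3-byte lead, need 2 cont bytes. acc=0x4
Byte[2]=82: continuation. acc=(acc<<6)|0x02=0x102
Byte[3]=AC: continuation. acc=(acc<<6)|0x2C=0x40AC
Completed: cp=U+40AC (starts at byte 1)
Byte[4]=D4: 2-byte lead, need 1 cont bytes. acc=0x14
Byte[5]=8A: continuation. acc=(acc<<6)|0x0A=0x50A
Completed: cp=U+050A (starts at byte 4)
Byte[6]=E2: 3-byte lead, need 2 cont bytes. acc=0x2
Byte[7]=B5: continuation. acc=(acc<<6)|0x35=0xB5
Byte[8]=80: continuation. acc=(acc<<6)|0x00=0x2D40
Completed: cp=U+2D40 (starts at byte 6)
Byte[9]=D3: 2-byte lead, need 1 cont bytes. acc=0x13
Byte[10]=BA: continuation. acc=(acc<<6)|0x3A=0x4FA
Completed: cp=U+04FA (starts at byte 9)
Byte[11]=E2: 3-byte lead, need 2 cont bytes. acc=0x2
Byte[12]=B4: continuation. acc=(acc<<6)|0x34=0xB4
Byte[13]=BE: continuation. acc=(acc<<6)|0x3E=0x2D3E
Completed: cp=U+2D3E (starts at byte 11)
Byte[14]=5C: 1-byte ASCII. cp=U+005C

Answer: 0 1 4 6 9 11 14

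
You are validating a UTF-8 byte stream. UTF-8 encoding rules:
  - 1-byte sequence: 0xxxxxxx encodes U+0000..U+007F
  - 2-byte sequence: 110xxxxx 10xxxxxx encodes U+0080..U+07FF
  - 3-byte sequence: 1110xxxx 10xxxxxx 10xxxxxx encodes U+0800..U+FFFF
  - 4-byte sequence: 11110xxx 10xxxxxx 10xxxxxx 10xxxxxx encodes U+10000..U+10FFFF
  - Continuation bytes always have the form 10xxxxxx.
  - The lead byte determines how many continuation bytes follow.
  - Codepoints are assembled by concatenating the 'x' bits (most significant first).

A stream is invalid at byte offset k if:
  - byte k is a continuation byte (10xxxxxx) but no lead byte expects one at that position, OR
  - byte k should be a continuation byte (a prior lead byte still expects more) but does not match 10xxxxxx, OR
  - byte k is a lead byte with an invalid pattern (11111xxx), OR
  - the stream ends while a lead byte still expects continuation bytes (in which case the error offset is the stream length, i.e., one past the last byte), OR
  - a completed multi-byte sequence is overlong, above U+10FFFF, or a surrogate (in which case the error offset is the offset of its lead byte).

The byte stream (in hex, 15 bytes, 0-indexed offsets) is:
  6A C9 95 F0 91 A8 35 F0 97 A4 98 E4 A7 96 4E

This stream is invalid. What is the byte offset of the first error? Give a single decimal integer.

Answer: 6

Derivation:
Byte[0]=6A: 1-byte ASCII. cp=U+006A
Byte[1]=C9: 2-byte lead, need 1 cont bytes. acc=0x9
Byte[2]=95: continuation. acc=(acc<<6)|0x15=0x255
Completed: cp=U+0255 (starts at byte 1)
Byte[3]=F0: 4-byte lead, need 3 cont bytes. acc=0x0
Byte[4]=91: continuation. acc=(acc<<6)|0x11=0x11
Byte[5]=A8: continuation. acc=(acc<<6)|0x28=0x468
Byte[6]=35: expected 10xxxxxx continuation. INVALID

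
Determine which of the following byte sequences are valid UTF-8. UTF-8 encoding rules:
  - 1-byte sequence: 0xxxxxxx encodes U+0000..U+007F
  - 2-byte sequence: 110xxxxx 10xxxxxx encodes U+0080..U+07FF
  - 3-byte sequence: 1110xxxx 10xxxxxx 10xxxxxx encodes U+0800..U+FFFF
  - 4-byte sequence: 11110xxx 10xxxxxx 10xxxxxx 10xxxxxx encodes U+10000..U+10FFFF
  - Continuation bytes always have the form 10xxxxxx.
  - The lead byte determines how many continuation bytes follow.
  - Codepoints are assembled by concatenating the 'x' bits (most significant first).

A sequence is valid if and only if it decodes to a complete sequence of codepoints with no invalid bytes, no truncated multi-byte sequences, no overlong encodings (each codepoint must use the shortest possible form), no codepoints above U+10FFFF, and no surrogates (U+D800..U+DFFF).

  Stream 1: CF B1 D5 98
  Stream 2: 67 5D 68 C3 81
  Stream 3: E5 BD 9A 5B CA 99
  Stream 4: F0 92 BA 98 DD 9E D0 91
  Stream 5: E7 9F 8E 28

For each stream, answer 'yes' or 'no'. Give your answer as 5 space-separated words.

Answer: yes yes yes yes yes

Derivation:
Stream 1: decodes cleanly. VALID
Stream 2: decodes cleanly. VALID
Stream 3: decodes cleanly. VALID
Stream 4: decodes cleanly. VALID
Stream 5: decodes cleanly. VALID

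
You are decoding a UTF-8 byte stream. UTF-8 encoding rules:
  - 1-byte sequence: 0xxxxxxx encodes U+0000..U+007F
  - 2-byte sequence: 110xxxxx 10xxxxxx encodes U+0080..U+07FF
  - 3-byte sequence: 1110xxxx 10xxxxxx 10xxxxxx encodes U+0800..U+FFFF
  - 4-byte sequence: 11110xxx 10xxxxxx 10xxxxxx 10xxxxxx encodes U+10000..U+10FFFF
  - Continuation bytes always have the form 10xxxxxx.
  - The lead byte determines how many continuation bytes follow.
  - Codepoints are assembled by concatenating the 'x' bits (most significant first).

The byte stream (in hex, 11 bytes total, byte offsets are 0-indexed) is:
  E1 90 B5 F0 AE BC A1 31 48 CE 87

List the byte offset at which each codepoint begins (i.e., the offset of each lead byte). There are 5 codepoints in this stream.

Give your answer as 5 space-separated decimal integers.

Answer: 0 3 7 8 9

Derivation:
Byte[0]=E1: 3-byte lead, need 2 cont bytes. acc=0x1
Byte[1]=90: continuation. acc=(acc<<6)|0x10=0x50
Byte[2]=B5: continuation. acc=(acc<<6)|0x35=0x1435
Completed: cp=U+1435 (starts at byte 0)
Byte[3]=F0: 4-byte lead, need 3 cont bytes. acc=0x0
Byte[4]=AE: continuation. acc=(acc<<6)|0x2E=0x2E
Byte[5]=BC: continuation. acc=(acc<<6)|0x3C=0xBBC
Byte[6]=A1: continuation. acc=(acc<<6)|0x21=0x2EF21
Completed: cp=U+2EF21 (starts at byte 3)
Byte[7]=31: 1-byte ASCII. cp=U+0031
Byte[8]=48: 1-byte ASCII. cp=U+0048
Byte[9]=CE: 2-byte lead, need 1 cont bytes. acc=0xE
Byte[10]=87: continuation. acc=(acc<<6)|0x07=0x387
Completed: cp=U+0387 (starts at byte 9)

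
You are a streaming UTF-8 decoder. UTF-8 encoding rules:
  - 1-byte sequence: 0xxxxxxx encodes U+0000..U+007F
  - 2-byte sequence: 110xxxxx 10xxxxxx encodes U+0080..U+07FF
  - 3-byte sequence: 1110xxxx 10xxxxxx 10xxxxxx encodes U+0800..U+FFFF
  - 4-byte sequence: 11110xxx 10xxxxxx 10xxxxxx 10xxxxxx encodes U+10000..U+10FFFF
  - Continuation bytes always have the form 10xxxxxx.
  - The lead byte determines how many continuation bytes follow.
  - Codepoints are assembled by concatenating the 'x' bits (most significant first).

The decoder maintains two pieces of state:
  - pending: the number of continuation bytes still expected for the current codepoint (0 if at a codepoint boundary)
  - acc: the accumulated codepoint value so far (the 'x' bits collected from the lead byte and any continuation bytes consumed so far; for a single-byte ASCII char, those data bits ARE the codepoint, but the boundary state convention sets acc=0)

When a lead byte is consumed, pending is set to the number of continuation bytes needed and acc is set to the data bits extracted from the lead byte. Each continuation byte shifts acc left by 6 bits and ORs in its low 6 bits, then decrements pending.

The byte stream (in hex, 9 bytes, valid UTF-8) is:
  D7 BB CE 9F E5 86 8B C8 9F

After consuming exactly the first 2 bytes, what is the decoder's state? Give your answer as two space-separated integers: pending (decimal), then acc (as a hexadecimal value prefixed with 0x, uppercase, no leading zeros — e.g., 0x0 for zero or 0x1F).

Byte[0]=D7: 2-byte lead. pending=1, acc=0x17
Byte[1]=BB: continuation. acc=(acc<<6)|0x3B=0x5FB, pending=0

Answer: 0 0x5FB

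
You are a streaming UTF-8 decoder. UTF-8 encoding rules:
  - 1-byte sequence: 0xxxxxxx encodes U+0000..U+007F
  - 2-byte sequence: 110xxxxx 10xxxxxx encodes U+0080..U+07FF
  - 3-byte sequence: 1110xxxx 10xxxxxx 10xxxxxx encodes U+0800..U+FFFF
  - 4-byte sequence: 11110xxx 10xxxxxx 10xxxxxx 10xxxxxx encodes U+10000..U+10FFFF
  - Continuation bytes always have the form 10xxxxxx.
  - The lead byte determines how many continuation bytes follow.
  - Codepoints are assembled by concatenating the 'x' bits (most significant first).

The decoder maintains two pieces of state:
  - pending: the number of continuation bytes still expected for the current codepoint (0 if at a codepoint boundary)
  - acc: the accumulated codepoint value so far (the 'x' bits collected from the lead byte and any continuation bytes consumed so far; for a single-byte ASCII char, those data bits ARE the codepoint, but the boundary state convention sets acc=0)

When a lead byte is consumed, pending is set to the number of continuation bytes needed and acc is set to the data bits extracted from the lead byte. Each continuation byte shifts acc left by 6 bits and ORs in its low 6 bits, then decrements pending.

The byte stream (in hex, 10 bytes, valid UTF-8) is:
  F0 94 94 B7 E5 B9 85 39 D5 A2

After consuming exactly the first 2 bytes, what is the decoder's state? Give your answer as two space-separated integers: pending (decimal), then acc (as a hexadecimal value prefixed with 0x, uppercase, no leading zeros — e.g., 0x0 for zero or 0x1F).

Answer: 2 0x14

Derivation:
Byte[0]=F0: 4-byte lead. pending=3, acc=0x0
Byte[1]=94: continuation. acc=(acc<<6)|0x14=0x14, pending=2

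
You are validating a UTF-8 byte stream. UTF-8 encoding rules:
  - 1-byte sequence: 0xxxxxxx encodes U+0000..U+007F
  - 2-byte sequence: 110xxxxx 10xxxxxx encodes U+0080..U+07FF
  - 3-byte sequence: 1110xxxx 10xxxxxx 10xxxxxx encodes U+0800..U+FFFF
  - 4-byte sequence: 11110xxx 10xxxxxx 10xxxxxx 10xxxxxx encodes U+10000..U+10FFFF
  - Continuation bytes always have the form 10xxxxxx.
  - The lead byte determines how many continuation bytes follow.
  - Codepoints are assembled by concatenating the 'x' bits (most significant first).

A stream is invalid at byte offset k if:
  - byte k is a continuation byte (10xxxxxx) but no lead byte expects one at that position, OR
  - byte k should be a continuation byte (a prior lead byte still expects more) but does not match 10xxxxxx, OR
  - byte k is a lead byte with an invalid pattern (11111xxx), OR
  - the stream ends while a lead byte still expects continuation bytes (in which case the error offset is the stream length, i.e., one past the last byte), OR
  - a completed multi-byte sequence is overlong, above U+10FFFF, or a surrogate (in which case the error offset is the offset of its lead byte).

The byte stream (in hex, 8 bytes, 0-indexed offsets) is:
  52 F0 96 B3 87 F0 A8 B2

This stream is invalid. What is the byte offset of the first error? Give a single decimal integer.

Byte[0]=52: 1-byte ASCII. cp=U+0052
Byte[1]=F0: 4-byte lead, need 3 cont bytes. acc=0x0
Byte[2]=96: continuation. acc=(acc<<6)|0x16=0x16
Byte[3]=B3: continuation. acc=(acc<<6)|0x33=0x5B3
Byte[4]=87: continuation. acc=(acc<<6)|0x07=0x16CC7
Completed: cp=U+16CC7 (starts at byte 1)
Byte[5]=F0: 4-byte lead, need 3 cont bytes. acc=0x0
Byte[6]=A8: continuation. acc=(acc<<6)|0x28=0x28
Byte[7]=B2: continuation. acc=(acc<<6)|0x32=0xA32
Byte[8]: stream ended, expected continuation. INVALID

Answer: 8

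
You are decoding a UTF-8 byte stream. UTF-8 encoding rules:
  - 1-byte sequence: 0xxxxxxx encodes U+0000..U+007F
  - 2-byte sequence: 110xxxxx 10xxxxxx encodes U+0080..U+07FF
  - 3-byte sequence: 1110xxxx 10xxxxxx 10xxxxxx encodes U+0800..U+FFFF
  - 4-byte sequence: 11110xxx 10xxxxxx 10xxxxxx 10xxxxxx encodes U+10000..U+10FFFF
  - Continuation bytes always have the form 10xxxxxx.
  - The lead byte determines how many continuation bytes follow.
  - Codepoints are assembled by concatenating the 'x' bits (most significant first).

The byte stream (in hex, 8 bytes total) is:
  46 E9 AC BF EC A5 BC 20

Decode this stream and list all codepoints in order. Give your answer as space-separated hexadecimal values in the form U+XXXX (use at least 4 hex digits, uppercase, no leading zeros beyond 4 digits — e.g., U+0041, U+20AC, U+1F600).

Byte[0]=46: 1-byte ASCII. cp=U+0046
Byte[1]=E9: 3-byte lead, need 2 cont bytes. acc=0x9
Byte[2]=AC: continuation. acc=(acc<<6)|0x2C=0x26C
Byte[3]=BF: continuation. acc=(acc<<6)|0x3F=0x9B3F
Completed: cp=U+9B3F (starts at byte 1)
Byte[4]=EC: 3-byte lead, need 2 cont bytes. acc=0xC
Byte[5]=A5: continuation. acc=(acc<<6)|0x25=0x325
Byte[6]=BC: continuation. acc=(acc<<6)|0x3C=0xC97C
Completed: cp=U+C97C (starts at byte 4)
Byte[7]=20: 1-byte ASCII. cp=U+0020

Answer: U+0046 U+9B3F U+C97C U+0020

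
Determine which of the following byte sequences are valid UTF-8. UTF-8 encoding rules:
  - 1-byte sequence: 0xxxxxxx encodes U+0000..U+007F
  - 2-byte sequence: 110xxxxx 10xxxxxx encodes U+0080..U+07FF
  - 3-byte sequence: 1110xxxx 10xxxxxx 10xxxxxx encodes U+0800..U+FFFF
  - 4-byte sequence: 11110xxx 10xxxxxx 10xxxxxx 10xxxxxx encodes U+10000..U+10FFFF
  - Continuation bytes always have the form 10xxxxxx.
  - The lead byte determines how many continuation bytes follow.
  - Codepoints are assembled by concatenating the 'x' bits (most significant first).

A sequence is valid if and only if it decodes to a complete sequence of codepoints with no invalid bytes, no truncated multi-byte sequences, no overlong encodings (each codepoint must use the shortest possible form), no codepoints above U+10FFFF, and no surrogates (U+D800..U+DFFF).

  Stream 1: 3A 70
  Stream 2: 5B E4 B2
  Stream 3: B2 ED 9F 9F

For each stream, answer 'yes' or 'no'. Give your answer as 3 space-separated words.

Answer: yes no no

Derivation:
Stream 1: decodes cleanly. VALID
Stream 2: error at byte offset 3. INVALID
Stream 3: error at byte offset 0. INVALID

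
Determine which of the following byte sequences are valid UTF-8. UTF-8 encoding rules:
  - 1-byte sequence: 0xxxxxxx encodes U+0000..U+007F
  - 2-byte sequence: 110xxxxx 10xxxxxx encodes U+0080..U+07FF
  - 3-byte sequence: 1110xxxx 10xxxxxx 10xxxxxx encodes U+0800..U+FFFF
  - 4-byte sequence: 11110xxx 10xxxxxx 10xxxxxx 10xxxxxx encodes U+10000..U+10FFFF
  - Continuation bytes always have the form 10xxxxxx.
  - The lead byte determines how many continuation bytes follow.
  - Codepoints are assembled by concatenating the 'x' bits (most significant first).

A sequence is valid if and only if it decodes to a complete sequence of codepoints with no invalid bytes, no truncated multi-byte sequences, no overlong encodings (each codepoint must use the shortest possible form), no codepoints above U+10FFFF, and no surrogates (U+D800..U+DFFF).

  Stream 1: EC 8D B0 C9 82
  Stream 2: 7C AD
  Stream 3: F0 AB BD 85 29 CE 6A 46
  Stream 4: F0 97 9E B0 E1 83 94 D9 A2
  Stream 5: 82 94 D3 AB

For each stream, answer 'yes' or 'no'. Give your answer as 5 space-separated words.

Answer: yes no no yes no

Derivation:
Stream 1: decodes cleanly. VALID
Stream 2: error at byte offset 1. INVALID
Stream 3: error at byte offset 6. INVALID
Stream 4: decodes cleanly. VALID
Stream 5: error at byte offset 0. INVALID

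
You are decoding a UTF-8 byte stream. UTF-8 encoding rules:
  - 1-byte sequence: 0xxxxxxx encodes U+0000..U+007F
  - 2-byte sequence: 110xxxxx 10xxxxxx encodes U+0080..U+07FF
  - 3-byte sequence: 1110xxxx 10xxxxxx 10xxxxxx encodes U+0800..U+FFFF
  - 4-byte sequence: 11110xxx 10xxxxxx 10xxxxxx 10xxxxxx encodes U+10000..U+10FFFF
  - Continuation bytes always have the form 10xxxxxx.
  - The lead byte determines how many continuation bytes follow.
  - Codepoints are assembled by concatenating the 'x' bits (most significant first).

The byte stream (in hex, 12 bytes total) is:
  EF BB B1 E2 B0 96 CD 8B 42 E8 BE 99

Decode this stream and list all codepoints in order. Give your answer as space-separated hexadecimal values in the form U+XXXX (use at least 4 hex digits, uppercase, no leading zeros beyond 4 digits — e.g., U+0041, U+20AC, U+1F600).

Answer: U+FEF1 U+2C16 U+034B U+0042 U+8F99

Derivation:
Byte[0]=EF: 3-byte lead, need 2 cont bytes. acc=0xF
Byte[1]=BB: continuation. acc=(acc<<6)|0x3B=0x3FB
Byte[2]=B1: continuation. acc=(acc<<6)|0x31=0xFEF1
Completed: cp=U+FEF1 (starts at byte 0)
Byte[3]=E2: 3-byte lead, need 2 cont bytes. acc=0x2
Byte[4]=B0: continuation. acc=(acc<<6)|0x30=0xB0
Byte[5]=96: continuation. acc=(acc<<6)|0x16=0x2C16
Completed: cp=U+2C16 (starts at byte 3)
Byte[6]=CD: 2-byte lead, need 1 cont bytes. acc=0xD
Byte[7]=8B: continuation. acc=(acc<<6)|0x0B=0x34B
Completed: cp=U+034B (starts at byte 6)
Byte[8]=42: 1-byte ASCII. cp=U+0042
Byte[9]=E8: 3-byte lead, need 2 cont bytes. acc=0x8
Byte[10]=BE: continuation. acc=(acc<<6)|0x3E=0x23E
Byte[11]=99: continuation. acc=(acc<<6)|0x19=0x8F99
Completed: cp=U+8F99 (starts at byte 9)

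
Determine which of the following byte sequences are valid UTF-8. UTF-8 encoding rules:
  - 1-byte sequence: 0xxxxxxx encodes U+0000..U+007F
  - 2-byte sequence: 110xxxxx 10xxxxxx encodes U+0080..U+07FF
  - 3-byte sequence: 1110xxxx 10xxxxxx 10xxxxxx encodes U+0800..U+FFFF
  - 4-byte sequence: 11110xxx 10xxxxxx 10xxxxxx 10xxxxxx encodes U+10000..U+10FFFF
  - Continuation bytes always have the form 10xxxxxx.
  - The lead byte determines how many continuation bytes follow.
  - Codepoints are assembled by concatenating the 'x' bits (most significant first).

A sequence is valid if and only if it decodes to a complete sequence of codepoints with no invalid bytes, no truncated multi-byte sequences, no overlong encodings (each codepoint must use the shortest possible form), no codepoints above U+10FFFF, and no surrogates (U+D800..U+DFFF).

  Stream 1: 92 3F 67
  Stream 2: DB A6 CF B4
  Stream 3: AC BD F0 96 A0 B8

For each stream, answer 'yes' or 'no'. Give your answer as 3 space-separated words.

Answer: no yes no

Derivation:
Stream 1: error at byte offset 0. INVALID
Stream 2: decodes cleanly. VALID
Stream 3: error at byte offset 0. INVALID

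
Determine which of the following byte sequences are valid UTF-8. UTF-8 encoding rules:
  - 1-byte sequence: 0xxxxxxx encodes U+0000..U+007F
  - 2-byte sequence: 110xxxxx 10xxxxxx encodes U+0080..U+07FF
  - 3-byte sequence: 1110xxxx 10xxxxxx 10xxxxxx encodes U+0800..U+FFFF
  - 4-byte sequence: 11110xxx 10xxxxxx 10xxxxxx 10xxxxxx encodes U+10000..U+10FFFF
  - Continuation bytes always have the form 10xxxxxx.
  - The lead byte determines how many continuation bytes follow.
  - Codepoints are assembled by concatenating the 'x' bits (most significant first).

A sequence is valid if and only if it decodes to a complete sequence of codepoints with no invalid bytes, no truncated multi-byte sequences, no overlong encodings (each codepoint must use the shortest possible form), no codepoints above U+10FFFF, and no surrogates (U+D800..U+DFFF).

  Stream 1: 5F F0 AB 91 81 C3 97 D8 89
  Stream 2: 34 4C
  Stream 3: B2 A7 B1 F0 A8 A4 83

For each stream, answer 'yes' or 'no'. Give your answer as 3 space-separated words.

Stream 1: decodes cleanly. VALID
Stream 2: decodes cleanly. VALID
Stream 3: error at byte offset 0. INVALID

Answer: yes yes no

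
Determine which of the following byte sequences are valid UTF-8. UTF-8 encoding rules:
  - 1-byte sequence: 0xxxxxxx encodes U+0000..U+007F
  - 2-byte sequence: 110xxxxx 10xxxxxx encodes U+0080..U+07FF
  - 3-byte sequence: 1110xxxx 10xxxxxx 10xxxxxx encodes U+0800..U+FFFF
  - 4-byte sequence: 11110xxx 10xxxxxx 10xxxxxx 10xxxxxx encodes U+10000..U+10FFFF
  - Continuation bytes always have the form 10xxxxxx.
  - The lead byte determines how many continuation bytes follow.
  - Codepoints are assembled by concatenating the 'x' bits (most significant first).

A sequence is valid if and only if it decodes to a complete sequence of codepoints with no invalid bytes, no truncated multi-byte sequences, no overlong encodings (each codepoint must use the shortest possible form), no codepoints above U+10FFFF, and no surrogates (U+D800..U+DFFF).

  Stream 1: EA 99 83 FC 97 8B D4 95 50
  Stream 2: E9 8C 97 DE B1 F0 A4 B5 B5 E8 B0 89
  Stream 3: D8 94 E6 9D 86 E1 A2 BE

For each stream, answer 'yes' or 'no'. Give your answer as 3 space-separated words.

Answer: no yes yes

Derivation:
Stream 1: error at byte offset 3. INVALID
Stream 2: decodes cleanly. VALID
Stream 3: decodes cleanly. VALID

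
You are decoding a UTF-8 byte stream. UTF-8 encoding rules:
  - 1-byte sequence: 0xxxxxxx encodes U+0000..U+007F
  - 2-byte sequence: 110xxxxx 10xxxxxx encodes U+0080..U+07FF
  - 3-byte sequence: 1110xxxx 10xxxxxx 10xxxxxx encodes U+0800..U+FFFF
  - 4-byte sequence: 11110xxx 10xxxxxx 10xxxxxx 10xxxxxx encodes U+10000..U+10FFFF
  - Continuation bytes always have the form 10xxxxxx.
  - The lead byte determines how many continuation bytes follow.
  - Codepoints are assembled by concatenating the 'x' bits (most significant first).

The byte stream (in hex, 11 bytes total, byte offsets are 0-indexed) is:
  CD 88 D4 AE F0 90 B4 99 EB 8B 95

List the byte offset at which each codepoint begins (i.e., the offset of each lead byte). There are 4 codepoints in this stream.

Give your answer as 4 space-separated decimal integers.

Answer: 0 2 4 8

Derivation:
Byte[0]=CD: 2-byte lead, need 1 cont bytes. acc=0xD
Byte[1]=88: continuation. acc=(acc<<6)|0x08=0x348
Completed: cp=U+0348 (starts at byte 0)
Byte[2]=D4: 2-byte lead, need 1 cont bytes. acc=0x14
Byte[3]=AE: continuation. acc=(acc<<6)|0x2E=0x52E
Completed: cp=U+052E (starts at byte 2)
Byte[4]=F0: 4-byte lead, need 3 cont bytes. acc=0x0
Byte[5]=90: continuation. acc=(acc<<6)|0x10=0x10
Byte[6]=B4: continuation. acc=(acc<<6)|0x34=0x434
Byte[7]=99: continuation. acc=(acc<<6)|0x19=0x10D19
Completed: cp=U+10D19 (starts at byte 4)
Byte[8]=EB: 3-byte lead, need 2 cont bytes. acc=0xB
Byte[9]=8B: continuation. acc=(acc<<6)|0x0B=0x2CB
Byte[10]=95: continuation. acc=(acc<<6)|0x15=0xB2D5
Completed: cp=U+B2D5 (starts at byte 8)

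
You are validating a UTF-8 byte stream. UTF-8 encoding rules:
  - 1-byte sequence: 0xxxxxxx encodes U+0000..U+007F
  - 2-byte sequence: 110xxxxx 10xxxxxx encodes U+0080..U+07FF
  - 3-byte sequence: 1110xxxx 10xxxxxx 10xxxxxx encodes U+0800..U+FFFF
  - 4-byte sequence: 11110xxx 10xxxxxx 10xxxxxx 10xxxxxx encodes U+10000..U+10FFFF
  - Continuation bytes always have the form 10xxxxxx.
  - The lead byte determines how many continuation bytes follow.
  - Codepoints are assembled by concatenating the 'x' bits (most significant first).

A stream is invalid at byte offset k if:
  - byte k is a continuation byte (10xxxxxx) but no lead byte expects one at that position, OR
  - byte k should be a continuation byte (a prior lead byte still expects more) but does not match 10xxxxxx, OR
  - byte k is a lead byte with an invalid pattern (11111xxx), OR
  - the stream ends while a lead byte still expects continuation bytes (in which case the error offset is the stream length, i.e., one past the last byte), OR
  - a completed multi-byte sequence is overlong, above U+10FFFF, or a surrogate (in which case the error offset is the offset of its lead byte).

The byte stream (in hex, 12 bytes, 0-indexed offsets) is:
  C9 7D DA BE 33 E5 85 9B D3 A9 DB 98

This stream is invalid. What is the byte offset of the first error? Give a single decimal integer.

Byte[0]=C9: 2-byte lead, need 1 cont bytes. acc=0x9
Byte[1]=7D: expected 10xxxxxx continuation. INVALID

Answer: 1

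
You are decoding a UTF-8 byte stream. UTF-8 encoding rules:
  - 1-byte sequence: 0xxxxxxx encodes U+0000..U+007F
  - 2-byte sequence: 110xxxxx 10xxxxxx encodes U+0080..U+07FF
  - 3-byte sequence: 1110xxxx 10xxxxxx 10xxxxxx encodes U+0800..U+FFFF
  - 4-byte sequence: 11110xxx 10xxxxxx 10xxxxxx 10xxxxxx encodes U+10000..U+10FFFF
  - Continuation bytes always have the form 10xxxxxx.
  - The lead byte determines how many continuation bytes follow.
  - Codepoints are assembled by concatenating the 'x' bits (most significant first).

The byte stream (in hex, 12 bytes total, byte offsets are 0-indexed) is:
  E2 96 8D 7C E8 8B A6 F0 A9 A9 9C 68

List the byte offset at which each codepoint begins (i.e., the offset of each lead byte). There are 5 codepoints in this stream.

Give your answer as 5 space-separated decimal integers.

Answer: 0 3 4 7 11

Derivation:
Byte[0]=E2: 3-byte lead, need 2 cont bytes. acc=0x2
Byte[1]=96: continuation. acc=(acc<<6)|0x16=0x96
Byte[2]=8D: continuation. acc=(acc<<6)|0x0D=0x258D
Completed: cp=U+258D (starts at byte 0)
Byte[3]=7C: 1-byte ASCII. cp=U+007C
Byte[4]=E8: 3-byte lead, need 2 cont bytes. acc=0x8
Byte[5]=8B: continuation. acc=(acc<<6)|0x0B=0x20B
Byte[6]=A6: continuation. acc=(acc<<6)|0x26=0x82E6
Completed: cp=U+82E6 (starts at byte 4)
Byte[7]=F0: 4-byte lead, need 3 cont bytes. acc=0x0
Byte[8]=A9: continuation. acc=(acc<<6)|0x29=0x29
Byte[9]=A9: continuation. acc=(acc<<6)|0x29=0xA69
Byte[10]=9C: continuation. acc=(acc<<6)|0x1C=0x29A5C
Completed: cp=U+29A5C (starts at byte 7)
Byte[11]=68: 1-byte ASCII. cp=U+0068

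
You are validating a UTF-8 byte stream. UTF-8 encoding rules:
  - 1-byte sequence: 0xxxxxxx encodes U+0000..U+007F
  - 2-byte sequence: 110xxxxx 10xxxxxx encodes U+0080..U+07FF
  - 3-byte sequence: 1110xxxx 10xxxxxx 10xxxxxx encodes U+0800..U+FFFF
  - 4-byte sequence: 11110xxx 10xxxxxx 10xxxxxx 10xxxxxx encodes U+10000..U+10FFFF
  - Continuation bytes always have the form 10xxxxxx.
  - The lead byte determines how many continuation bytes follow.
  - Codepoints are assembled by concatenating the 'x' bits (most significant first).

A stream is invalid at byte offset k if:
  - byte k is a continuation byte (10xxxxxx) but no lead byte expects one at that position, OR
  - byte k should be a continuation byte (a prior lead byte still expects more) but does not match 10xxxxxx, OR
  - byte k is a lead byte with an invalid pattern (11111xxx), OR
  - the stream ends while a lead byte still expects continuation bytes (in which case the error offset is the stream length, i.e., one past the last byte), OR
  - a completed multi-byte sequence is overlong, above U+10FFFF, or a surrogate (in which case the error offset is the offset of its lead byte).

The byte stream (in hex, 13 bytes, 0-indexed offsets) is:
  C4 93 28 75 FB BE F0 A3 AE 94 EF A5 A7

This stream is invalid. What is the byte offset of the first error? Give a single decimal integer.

Answer: 4

Derivation:
Byte[0]=C4: 2-byte lead, need 1 cont bytes. acc=0x4
Byte[1]=93: continuation. acc=(acc<<6)|0x13=0x113
Completed: cp=U+0113 (starts at byte 0)
Byte[2]=28: 1-byte ASCII. cp=U+0028
Byte[3]=75: 1-byte ASCII. cp=U+0075
Byte[4]=FB: INVALID lead byte (not 0xxx/110x/1110/11110)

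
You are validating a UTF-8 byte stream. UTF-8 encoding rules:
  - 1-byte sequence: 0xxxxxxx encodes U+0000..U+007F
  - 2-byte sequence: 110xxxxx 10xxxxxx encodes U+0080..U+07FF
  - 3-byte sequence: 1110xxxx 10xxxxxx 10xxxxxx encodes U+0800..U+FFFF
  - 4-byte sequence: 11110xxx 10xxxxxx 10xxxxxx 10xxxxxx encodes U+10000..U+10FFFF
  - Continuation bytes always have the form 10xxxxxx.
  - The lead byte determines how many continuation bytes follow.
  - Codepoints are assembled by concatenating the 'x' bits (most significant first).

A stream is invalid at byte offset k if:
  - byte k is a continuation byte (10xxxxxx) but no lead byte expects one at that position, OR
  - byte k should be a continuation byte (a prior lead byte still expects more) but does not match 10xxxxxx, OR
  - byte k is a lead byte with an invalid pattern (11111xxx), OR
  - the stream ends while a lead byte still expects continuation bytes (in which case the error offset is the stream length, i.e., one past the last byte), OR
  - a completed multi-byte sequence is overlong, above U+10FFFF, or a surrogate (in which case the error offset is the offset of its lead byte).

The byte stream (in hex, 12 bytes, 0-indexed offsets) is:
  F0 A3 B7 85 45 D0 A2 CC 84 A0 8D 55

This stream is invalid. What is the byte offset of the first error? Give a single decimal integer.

Answer: 9

Derivation:
Byte[0]=F0: 4-byte lead, need 3 cont bytes. acc=0x0
Byte[1]=A3: continuation. acc=(acc<<6)|0x23=0x23
Byte[2]=B7: continuation. acc=(acc<<6)|0x37=0x8F7
Byte[3]=85: continuation. acc=(acc<<6)|0x05=0x23DC5
Completed: cp=U+23DC5 (starts at byte 0)
Byte[4]=45: 1-byte ASCII. cp=U+0045
Byte[5]=D0: 2-byte lead, need 1 cont bytes. acc=0x10
Byte[6]=A2: continuation. acc=(acc<<6)|0x22=0x422
Completed: cp=U+0422 (starts at byte 5)
Byte[7]=CC: 2-byte lead, need 1 cont bytes. acc=0xC
Byte[8]=84: continuation. acc=(acc<<6)|0x04=0x304
Completed: cp=U+0304 (starts at byte 7)
Byte[9]=A0: INVALID lead byte (not 0xxx/110x/1110/11110)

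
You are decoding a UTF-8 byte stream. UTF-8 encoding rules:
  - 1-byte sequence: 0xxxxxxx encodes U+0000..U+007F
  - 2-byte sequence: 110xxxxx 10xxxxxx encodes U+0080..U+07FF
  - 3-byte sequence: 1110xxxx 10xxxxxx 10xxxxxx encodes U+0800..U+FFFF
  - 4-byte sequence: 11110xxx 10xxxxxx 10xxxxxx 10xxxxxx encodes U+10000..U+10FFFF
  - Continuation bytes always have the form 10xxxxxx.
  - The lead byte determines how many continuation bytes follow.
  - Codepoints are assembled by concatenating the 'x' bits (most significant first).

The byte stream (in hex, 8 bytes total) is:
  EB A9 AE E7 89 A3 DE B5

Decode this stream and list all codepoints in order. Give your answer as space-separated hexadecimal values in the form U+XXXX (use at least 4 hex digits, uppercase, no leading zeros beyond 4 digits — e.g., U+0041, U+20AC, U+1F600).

Byte[0]=EB: 3-byte lead, need 2 cont bytes. acc=0xB
Byte[1]=A9: continuation. acc=(acc<<6)|0x29=0x2E9
Byte[2]=AE: continuation. acc=(acc<<6)|0x2E=0xBA6E
Completed: cp=U+BA6E (starts at byte 0)
Byte[3]=E7: 3-byte lead, need 2 cont bytes. acc=0x7
Byte[4]=89: continuation. acc=(acc<<6)|0x09=0x1C9
Byte[5]=A3: continuation. acc=(acc<<6)|0x23=0x7263
Completed: cp=U+7263 (starts at byte 3)
Byte[6]=DE: 2-byte lead, need 1 cont bytes. acc=0x1E
Byte[7]=B5: continuation. acc=(acc<<6)|0x35=0x7B5
Completed: cp=U+07B5 (starts at byte 6)

Answer: U+BA6E U+7263 U+07B5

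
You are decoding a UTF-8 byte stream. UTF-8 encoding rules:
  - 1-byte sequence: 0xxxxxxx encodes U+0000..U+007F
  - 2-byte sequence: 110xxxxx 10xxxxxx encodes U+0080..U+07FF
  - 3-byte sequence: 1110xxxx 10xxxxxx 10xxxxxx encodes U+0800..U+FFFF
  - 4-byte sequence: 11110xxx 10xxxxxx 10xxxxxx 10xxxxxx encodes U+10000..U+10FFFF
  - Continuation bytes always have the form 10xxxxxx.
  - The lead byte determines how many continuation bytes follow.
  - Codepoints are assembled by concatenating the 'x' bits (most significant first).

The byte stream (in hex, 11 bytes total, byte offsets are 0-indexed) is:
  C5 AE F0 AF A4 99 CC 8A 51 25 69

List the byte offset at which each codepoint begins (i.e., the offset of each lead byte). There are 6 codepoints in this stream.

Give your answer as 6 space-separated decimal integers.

Byte[0]=C5: 2-byte lead, need 1 cont bytes. acc=0x5
Byte[1]=AE: continuation. acc=(acc<<6)|0x2E=0x16E
Completed: cp=U+016E (starts at byte 0)
Byte[2]=F0: 4-byte lead, need 3 cont bytes. acc=0x0
Byte[3]=AF: continuation. acc=(acc<<6)|0x2F=0x2F
Byte[4]=A4: continuation. acc=(acc<<6)|0x24=0xBE4
Byte[5]=99: continuation. acc=(acc<<6)|0x19=0x2F919
Completed: cp=U+2F919 (starts at byte 2)
Byte[6]=CC: 2-byte lead, need 1 cont bytes. acc=0xC
Byte[7]=8A: continuation. acc=(acc<<6)|0x0A=0x30A
Completed: cp=U+030A (starts at byte 6)
Byte[8]=51: 1-byte ASCII. cp=U+0051
Byte[9]=25: 1-byte ASCII. cp=U+0025
Byte[10]=69: 1-byte ASCII. cp=U+0069

Answer: 0 2 6 8 9 10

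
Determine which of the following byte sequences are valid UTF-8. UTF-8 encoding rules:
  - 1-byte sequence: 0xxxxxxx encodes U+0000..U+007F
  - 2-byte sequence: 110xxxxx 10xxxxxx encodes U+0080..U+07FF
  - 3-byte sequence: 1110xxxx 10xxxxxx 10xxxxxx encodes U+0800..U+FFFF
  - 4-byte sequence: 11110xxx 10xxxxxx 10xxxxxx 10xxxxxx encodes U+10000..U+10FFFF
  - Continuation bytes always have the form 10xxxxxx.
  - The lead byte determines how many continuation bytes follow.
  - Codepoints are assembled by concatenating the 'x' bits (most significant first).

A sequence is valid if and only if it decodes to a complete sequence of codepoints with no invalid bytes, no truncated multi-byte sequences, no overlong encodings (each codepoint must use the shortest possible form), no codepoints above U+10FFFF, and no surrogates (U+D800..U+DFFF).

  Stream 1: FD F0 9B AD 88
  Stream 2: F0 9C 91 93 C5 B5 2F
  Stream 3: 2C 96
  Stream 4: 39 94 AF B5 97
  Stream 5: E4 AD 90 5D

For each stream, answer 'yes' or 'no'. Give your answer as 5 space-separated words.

Answer: no yes no no yes

Derivation:
Stream 1: error at byte offset 0. INVALID
Stream 2: decodes cleanly. VALID
Stream 3: error at byte offset 1. INVALID
Stream 4: error at byte offset 1. INVALID
Stream 5: decodes cleanly. VALID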